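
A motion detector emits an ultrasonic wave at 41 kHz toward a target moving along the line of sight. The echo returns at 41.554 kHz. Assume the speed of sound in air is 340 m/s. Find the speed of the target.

Double Doppler shift off a moving reflector: f₂ = f₀ · (v + u)/(v − u) (u > 0 toward emitter).
Rearranging, u = v · (f₂ − f₀)/(f₂ + f₀) = 340 × 0.554/82.554 ≈ 2.28 m/s.
So the target is moving at 2.28 m/s toward the emitter.

2.28 m/s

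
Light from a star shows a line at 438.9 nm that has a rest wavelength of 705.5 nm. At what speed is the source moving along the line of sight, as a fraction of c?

0.442

λ'/λ₀ = 0.6221 < 1 (blueshift), so the source is approaching.
λ'/λ₀ = √((1 − β)/(1 + β)) for an approaching source ⇒ β = (1 − r²)/(1 + r²) with r = λ'/λ₀.
β = (1 − 0.3870)/(1 + 0.3870) ≈ 0.442.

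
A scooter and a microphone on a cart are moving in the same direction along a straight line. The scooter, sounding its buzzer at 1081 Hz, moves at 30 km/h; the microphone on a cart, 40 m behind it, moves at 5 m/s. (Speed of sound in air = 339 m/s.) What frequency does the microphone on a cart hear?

30 km/h = 8.333 m/s.
The microphone on a cart is behind, so the scooter is moving away from it while the microphone on a cart is moving toward the scooter.
General Doppler shift: f' = f · (v + v_o)/(v + v_s).
f' = 1081 × (339 + 5)/(339 + 8.333) = 1081 × 344/347.33 ≈ 1071 Hz.

1071 Hz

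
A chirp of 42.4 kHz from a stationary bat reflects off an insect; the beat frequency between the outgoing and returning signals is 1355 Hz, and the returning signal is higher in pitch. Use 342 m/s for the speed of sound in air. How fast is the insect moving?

5.4 m/s

Double Doppler shift off a moving reflector: f₂ = f₀ · (v + u)/(v − u) (u > 0 toward emitter).
Returning signal is higher, so f₂ = f₀ + Δf = 42400 + 1355 = 43755 Hz.
Rearranging, u = v · (f₂ − f₀)/(f₂ + f₀) = 342 × 1355/86155 ≈ 5.4 m/s.
So the insect is moving at 5.4 m/s toward the emitter.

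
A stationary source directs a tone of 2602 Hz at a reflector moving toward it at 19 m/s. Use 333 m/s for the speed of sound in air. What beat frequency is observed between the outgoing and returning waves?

315 Hz

At the reflector (a moving observer), f₁ = f₀ · (v + u)/v = 2602 × 352/333 ≈ 2750 Hz.
The reflection then acts as a moving source: f₂ = f₁ · v/(v − u) ≈ 2917 Hz.
Beat frequency: |f₂ − f₀| = 2u·f₀/(v − u) = 2 × 19 × 2602/314 ≈ 315 Hz.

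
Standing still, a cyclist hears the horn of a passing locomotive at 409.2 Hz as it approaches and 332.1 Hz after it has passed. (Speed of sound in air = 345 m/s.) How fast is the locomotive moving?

36 m/s

f₁/f₂ = (v + v_s)/(v − v_s), so v_s = v · (f₁ − f₂)/(f₁ + f₂).
v_s = 345 × (409.2 − 332.1)/(409.2 + 332.1) = 345 × 77.1/741.3 ≈ 36 m/s.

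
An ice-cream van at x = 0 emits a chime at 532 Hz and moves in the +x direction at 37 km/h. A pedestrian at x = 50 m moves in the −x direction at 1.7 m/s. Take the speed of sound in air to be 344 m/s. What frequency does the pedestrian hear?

551 Hz

37 km/h = 10.28 m/s.
The observer lies on the +x side, so the source is heading toward the observer and the observer is heading toward the source.
General Doppler shift: f' = f · (v + v_o)/(v − v_s).
f' = 532 × (344 + 1.7)/(344 − 10.28) = 532 × 345.7/333.72 ≈ 551 Hz.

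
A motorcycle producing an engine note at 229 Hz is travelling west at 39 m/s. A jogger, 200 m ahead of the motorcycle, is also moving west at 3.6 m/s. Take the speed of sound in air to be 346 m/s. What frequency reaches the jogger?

255 Hz

The jogger is ahead, so the motorcycle is moving toward it while the jogger is moving away from the motorcycle.
General Doppler shift: f' = f · (v − v_o)/(v − v_s).
f' = 229 × (346 − 3.6)/(346 − 39) = 229 × 342.4/307 ≈ 255 Hz.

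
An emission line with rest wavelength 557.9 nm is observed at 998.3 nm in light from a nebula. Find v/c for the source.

0.524c

λ'/λ₀ = 1.7894 > 1 (redshift), so the source is receding.
λ'/λ₀ = √((1 + β)/(1 − β)) for a receding source ⇒ β = (r² − 1)/(r² + 1) with r = λ'/λ₀.
β = (3.2019 − 1)/(3.2019 + 1) ≈ 0.524.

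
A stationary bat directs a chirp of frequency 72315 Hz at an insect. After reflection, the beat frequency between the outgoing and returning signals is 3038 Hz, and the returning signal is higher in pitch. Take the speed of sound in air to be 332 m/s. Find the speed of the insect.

6.8 m/s

Double Doppler shift off a moving reflector: f₂ = f₀ · (v + u)/(v − u) (u > 0 toward emitter).
Returning signal is higher, so f₂ = f₀ + Δf = 72315 + 3038 = 75353 Hz.
Rearranging, u = v · (f₂ − f₀)/(f₂ + f₀) = 332 × 3038/147668 ≈ 6.8 m/s.
So the insect is moving at 6.8 m/s toward the emitter.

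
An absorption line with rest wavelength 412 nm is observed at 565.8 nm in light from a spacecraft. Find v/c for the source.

0.307c

λ'/λ₀ = 1.3733 > 1 (redshift), so the source is receding.
λ'/λ₀ = √((1 + β)/(1 − β)) for a receding source ⇒ β = (r² − 1)/(r² + 1) with r = λ'/λ₀.
β = (1.8860 − 1)/(1.8860 + 1) ≈ 0.307.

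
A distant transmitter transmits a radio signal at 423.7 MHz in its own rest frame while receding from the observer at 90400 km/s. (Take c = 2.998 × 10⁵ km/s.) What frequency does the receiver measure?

β = v/c = 90400/299800 = 0.3015.
Relativistic Doppler for frequency: f' = f₀ · √((1 − β)/(1 + β)).
f' = 423.7 × √(0.6985/1.3015) = 423.7 × 0.73256 ≈ 310.4 MHz.

310.4 MHz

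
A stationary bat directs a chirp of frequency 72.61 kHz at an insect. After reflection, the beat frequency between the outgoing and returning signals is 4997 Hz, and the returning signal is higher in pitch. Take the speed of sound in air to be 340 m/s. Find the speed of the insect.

11.3 m/s

Double Doppler shift off a moving reflector: f₂ = f₀ · (v + u)/(v − u) (u > 0 toward emitter).
Returning signal is higher, so f₂ = f₀ + Δf = 72610 + 4997 = 77607 Hz.
Rearranging, u = v · (f₂ − f₀)/(f₂ + f₀) = 340 × 4997/150217 ≈ 11.3 m/s.
So the insect is moving at 11.3 m/s toward the emitter.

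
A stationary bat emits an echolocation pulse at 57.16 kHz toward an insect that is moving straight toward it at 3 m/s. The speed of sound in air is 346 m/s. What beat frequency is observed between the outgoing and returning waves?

At the insect (a moving observer), f₁ = f₀ · (v + u)/v = 57.16 × 349/346 ≈ 57.656 kHz.
The reflection then acts as a moving source: f₂ = f₁ · v/(v − u) ≈ 58.160 kHz.
Equivalently f₂ = f₀ · (v + u)/(v − u).
Beat frequency (with f₀ = 57160 Hz): |f₂ − f₀| = 2u·f₀/(v − u) = 2 × 3 × 57160/343 ≈ 1000 Hz.

1000 Hz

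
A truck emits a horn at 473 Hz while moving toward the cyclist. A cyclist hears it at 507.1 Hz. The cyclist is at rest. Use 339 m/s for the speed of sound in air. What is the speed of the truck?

f' = f · v/(v − v_s) ⇒ v_s = v · |1 − f/f'|.
v_s = 339 × |1 − 473/507.1| = 339 × 0.06725 ≈ 22.8 m/s.

22.8 m/s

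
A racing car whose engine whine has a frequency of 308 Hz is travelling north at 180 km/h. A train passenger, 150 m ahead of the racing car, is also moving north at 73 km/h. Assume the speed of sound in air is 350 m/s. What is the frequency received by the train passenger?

180 km/h = 50 m/s; 73 km/h = 20.28 m/s.
The train passenger is ahead, so the racing car is moving toward it while the train passenger is moving away from the racing car.
Both move, so f' = f · (v − v_o)/(v − v_s).
f' = 308 × (350 − 20.28)/(350 − 50) = 308 × 329.72/300 ≈ 339 Hz.

339 Hz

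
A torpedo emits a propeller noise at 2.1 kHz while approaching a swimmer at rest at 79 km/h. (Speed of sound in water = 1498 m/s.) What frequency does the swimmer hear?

79 km/h = 21.94 m/s.
Only the source moves, toward the listener, so f' = f · v/(v − v_s).
f' = 2.1 × 1498/(1498 − 21.94) = 2.1 × 1498/1476 ≈ 2.13 kHz.

2.13 kHz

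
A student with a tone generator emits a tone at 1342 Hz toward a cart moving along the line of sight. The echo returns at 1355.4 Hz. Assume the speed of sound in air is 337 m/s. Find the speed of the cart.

Double Doppler shift off a moving reflector: f₂ = f₀ · (v + u)/(v − u) (u > 0 toward emitter).
Rearranging, u = v · (f₂ − f₀)/(f₂ + f₀) = 337 × 13.4/2697.4 ≈ 1.67 m/s.
So the cart is moving at 1.67 m/s toward the emitter.

1.67 m/s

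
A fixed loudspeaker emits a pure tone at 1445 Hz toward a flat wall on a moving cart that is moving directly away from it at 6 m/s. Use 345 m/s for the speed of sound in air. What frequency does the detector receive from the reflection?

1396 Hz

At the flat wall on a moving cart (a moving observer), f₁ = f₀ · (v − u)/v = 1445 × 339/345 ≈ 1420 Hz.
The reflection then acts as a moving source: f₂ = f₁ · v/(v + u) ≈ 1396 Hz.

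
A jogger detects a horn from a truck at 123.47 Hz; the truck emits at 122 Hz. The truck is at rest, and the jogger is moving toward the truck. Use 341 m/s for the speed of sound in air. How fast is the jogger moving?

4.1 m/s

f' = f · (v + v_o)/v ⇒ v_o = v · |f'/f − 1|.
v_o = 341 × |123.47/122 − 1| = 341 × 0.01205 ≈ 4.1 m/s.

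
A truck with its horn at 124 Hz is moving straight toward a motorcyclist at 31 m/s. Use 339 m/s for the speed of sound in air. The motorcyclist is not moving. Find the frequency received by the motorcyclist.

136 Hz

With the source moving toward a stationary observer, f' = f · v/(v − v_s).
f' = 124 × 339/(339 − 31) = 124 × 339/308 ≈ 136 Hz.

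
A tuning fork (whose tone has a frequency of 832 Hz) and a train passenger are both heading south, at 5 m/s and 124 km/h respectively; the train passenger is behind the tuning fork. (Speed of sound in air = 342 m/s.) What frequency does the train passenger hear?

124 km/h = 34.44 m/s.
The train passenger is behind, so the tuning fork is moving away from it while the train passenger is moving toward the tuning fork.
Both move, so f' = f · (v + v_o)/(v + v_s).
f' = 832 × (342 + 34.44)/(342 + 5) = 832 × 376.44/347 ≈ 903 Hz.

903 Hz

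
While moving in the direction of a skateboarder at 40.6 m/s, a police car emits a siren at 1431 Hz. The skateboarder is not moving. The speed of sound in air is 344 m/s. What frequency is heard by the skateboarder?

With the source moving toward a stationary observer, f' = f · v/(v − v_s).
f' = 1431 × 344/(344 − 40.6) = 1431 × 344/303.4 ≈ 1622 Hz.

1622 Hz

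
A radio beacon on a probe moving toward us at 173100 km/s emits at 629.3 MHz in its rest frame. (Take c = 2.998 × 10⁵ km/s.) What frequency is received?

1215.8 MHz

β = v/c = 173100/299800 = 0.5774.
Relativistic Doppler for frequency: f' = f₀ · √((1 + β)/(1 − β)).
f' = 629.3 × √(1.5774/0.4226) = 629.3 × 1.93195 ≈ 1215.8 MHz.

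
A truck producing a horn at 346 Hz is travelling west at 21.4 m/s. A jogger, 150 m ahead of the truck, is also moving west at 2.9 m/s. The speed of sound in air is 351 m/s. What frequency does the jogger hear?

365 Hz

The jogger is ahead, so the truck is moving toward it while the jogger is moving away from the truck.
Both move, so f' = f · (v − v_o)/(v − v_s).
f' = 346 × (351 − 2.9)/(351 − 21.4) = 346 × 348.1/329.6 ≈ 365 Hz.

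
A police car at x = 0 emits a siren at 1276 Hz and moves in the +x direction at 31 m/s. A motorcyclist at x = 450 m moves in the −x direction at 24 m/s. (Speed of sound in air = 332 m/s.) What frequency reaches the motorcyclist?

The observer lies on the +x side, so the source is heading toward the observer and the observer is heading toward the source.
General Doppler shift: f' = f · (v + v_o)/(v − v_s).
f' = 1276 × (332 + 24)/(332 − 31) = 1276 × 356/301 ≈ 1509 Hz.

1509 Hz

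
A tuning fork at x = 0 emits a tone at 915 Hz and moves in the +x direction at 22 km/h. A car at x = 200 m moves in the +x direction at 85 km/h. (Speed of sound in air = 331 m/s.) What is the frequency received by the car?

866 Hz

22 km/h = 6.111 m/s; 85 km/h = 23.61 m/s.
The observer lies on the +x side, so the source is heading toward the observer and the observer is heading away from the source.
General Doppler shift: f' = f · (v − v_o)/(v − v_s).
f' = 915 × (331 − 23.61)/(331 − 6.111) = 915 × 307.39/324.89 ≈ 866 Hz.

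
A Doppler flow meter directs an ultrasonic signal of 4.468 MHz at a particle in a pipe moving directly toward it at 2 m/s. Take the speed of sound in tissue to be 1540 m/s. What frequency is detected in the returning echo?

4.480 MHz

The particle in a pipe first receives the wave as a moving observer: f₁ = f₀ · (v + u)/v = 4.468 × (1540 + 2)/1540 ≈ 4.474 MHz.
On reflection it acts as a source moving toward the stationary detector: f₂ = f₁ · v/(v − u) = 4.474 × 1540/1538 ≈ 4.480 MHz.
Equivalently f₂ = f₀ · (v + u)/(v − u).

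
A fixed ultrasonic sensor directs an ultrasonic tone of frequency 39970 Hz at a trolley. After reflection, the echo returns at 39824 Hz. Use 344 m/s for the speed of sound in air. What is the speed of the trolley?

0.63 m/s

Double Doppler shift off a moving reflector: f₂ = f₀ · (v + u)/(v − u) (u > 0 toward emitter).
Rearranging, u = v · (f₂ − f₀)/(f₂ + f₀) = 344 × -146/79794 ≈ -0.63 m/s.
So the trolley is moving at 0.63 m/s away from the emitter.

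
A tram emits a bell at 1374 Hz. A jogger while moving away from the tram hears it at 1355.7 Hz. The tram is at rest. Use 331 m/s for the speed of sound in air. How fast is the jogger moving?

f' = f · (v − v_o)/v ⇒ v_o = v · |f'/f − 1|.
v_o = 331 × |1355.7/1374 − 1| = 331 × 0.01332 ≈ 4.4 m/s.

4.4 m/s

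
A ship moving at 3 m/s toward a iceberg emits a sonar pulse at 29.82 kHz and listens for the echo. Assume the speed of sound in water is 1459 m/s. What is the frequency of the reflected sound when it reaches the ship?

29.9 kHz

The iceberg receives the sound from a moving source: f₁ = f₀ · v/(v − v_e) = 29.82 × 1459/1456 ≈ 29.9 kHz.
On the return leg the ship is a moving observer: f₂ = f₁ · (v + v_e)/v = 29.9 × 1462/1459 ≈ 29.9 kHz.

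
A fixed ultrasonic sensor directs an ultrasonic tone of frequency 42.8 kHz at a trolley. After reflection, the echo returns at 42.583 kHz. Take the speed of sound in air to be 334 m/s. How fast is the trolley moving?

Double Doppler shift off a moving reflector: f₂ = f₀ · (v + u)/(v − u) (u > 0 toward emitter).
Rearranging, u = v · (f₂ − f₀)/(f₂ + f₀) = 334 × -0.217/85.383 ≈ -0.85 m/s.
So the trolley is moving at 0.85 m/s away from the emitter.

0.85 m/s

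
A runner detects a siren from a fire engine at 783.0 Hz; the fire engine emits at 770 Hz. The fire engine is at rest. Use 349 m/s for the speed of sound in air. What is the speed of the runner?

f' > f, so the runner is approaching.
f' = f · (v + v_o)/v ⇒ v_o = v · |f'/f − 1|.
v_o = 349 × |783.0/770 − 1| = 349 × 0.01688 ≈ 5.9 m/s.

5.9 m/s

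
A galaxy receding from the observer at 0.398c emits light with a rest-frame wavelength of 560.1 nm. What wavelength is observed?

Relativistic Doppler for wavelength: λ' = λ₀ · √((1 + β)/(1 − β)).
λ' = 560.1 × √(1.3980/0.6020) = 560.1 × 1.52390 ≈ 853.5 nm.

853.5 nm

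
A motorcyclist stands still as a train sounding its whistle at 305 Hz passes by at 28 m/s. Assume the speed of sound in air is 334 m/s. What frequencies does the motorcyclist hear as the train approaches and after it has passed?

Approaching: f₁ = f · v/(v − v_s) = 305 × 334/306 ≈ 333 Hz.
Receding: f₂ = f · v/(v + v_s) = 305 × 334/362 ≈ 281 Hz.

333 Hz approaching; 281 Hz receding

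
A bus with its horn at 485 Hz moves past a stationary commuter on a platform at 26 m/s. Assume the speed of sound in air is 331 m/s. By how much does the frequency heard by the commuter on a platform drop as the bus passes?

76.7 Hz

Approaching: f₁ = f · v/(v − v_s) = 485 × 331/305 ≈ 526.3 Hz.
Receding: f₂ = f · v/(v + v_s) = 485 × 331/357 ≈ 449.7 Hz.
Drop: f₁ − f₂ = 2f·v·v_s/(v² − v_s²) = 2 × 485 × 331 × 26/(331² − 26²) ≈ 76.7 Hz.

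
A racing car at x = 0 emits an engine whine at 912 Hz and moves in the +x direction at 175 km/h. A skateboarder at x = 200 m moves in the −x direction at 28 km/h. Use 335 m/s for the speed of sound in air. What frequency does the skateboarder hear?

1092 Hz

175 km/h = 48.61 m/s; 28 km/h = 7.778 m/s.
The observer lies on the +x side, so the source is heading toward the observer and the observer is heading toward the source.
Both move, so f' = f · (v + v_o)/(v − v_s).
f' = 912 × (335 + 7.778)/(335 − 48.61) = 912 × 342.78/286.39 ≈ 1092 Hz.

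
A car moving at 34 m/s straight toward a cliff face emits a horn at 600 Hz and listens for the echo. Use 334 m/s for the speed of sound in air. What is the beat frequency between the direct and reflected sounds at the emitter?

136 Hz

The cliff face receives the sound from a moving source: f₁ = f₀ · v/(v − v_e) = 600 × 334/300 ≈ 668.0 Hz.
On the return leg the car is a moving observer: f₂ = f₁ · (v + v_e)/v = 668.0 × 368/334 ≈ 736.0 Hz.
Beat against the emitted tone: |f₂ − f₀| = 2v_e·f₀/(v − v_e) = 2 × 34 × 600/300 ≈ 136 Hz.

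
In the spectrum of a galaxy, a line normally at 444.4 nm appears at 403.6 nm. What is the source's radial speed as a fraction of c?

0.096c

λ'/λ₀ = 0.9082 < 1 (blueshift), so the source is approaching.
λ'/λ₀ = √((1 − β)/(1 + β)) for an approaching source ⇒ β = (1 − r²)/(1 + r²) with r = λ'/λ₀.
β = (1 − 0.8248)/(1 + 0.8248) ≈ 0.096.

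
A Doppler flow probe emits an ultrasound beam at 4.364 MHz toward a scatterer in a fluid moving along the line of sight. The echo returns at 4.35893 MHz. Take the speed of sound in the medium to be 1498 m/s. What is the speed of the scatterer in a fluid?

0.87 m/s

Double Doppler shift off a moving reflector: f₂ = f₀ · (v + u)/(v − u) (u > 0 toward emitter).
Rearranging, u = v · (f₂ − f₀)/(f₂ + f₀) = 1498 × -0.00507/8.72293 ≈ -0.87 m/s.
So the scatterer in a fluid is moving at 0.87 m/s away from the emitter.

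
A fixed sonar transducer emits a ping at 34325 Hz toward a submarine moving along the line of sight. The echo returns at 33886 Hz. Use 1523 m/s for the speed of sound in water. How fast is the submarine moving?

9.8 m/s

Double Doppler shift off a moving reflector: f₂ = f₀ · (v + u)/(v − u) (u > 0 toward emitter).
Rearranging, u = v · (f₂ − f₀)/(f₂ + f₀) = 1523 × -439/68211 ≈ -9.8 m/s.
So the submarine is moving at 9.8 m/s away from the emitter.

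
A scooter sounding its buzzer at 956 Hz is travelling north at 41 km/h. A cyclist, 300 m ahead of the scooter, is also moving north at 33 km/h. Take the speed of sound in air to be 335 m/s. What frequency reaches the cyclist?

963 Hz

41 km/h = 11.39 m/s; 33 km/h = 9.167 m/s.
The cyclist is ahead, so the scooter is moving toward it while the cyclist is moving away from the scooter.
General Doppler shift: f' = f · (v − v_o)/(v − v_s).
f' = 956 × (335 − 9.167)/(335 − 11.39) = 956 × 325.83/323.61 ≈ 963 Hz.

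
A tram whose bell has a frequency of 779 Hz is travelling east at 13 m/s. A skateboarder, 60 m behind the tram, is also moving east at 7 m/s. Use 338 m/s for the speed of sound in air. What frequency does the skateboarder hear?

766 Hz

The skateboarder is behind, so the tram is moving away from it while the skateboarder is moving toward the tram.
With source receding and observer approaching, f' = f · (v + v_o)/(v + v_s).
f' = 779 × (338 + 7)/(338 + 13) = 779 × 345/351 ≈ 766 Hz.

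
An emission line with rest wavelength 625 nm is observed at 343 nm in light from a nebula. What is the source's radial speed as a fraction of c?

λ'/λ₀ = 0.5488 < 1 (blueshift), so the source is approaching.
λ'/λ₀ = √((1 − β)/(1 + β)) for an approaching source ⇒ β = (1 − r²)/(1 + r²) with r = λ'/λ₀.
β = (1 − 0.3012)/(1 + 0.3012) ≈ 0.537.

0.537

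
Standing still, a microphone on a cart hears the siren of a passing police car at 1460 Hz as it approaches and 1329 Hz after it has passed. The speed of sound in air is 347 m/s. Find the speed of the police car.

f₁/f₂ = (v + v_s)/(v − v_s), so v_s = v · (f₁ − f₂)/(f₁ + f₂).
v_s = 347 × (1460 − 1329)/(1460 + 1329) = 347 × 131/2789 ≈ 16.3 m/s.

16.3 m/s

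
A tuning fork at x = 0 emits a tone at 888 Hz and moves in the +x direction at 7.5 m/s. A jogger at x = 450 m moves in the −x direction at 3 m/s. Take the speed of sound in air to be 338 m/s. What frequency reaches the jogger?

916 Hz

The observer lies on the +x side, so the source is heading toward the observer and the observer is heading toward the source.
With source approaching and observer approaching, f' = f · (v + v_o)/(v − v_s).
f' = 888 × (338 + 3)/(338 − 7.5) = 888 × 341/330.5 ≈ 916 Hz.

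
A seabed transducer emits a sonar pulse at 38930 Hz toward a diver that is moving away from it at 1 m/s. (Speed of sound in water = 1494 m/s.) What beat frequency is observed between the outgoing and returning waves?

The diver first receives the wave as a moving observer: f₁ = f₀ · (v − u)/v = 38930 × (1494 − 1)/1494 ≈ 38903.9 Hz.
The reflection then acts as a moving source: f₂ = f₁ · v/(v + u) ≈ 38877.9 Hz.
Beat frequency: |f₂ − f₀| = 2u·f₀/(v + u) = 2 × 1 × 38930/1495 ≈ 52.1 Hz.

52.1 Hz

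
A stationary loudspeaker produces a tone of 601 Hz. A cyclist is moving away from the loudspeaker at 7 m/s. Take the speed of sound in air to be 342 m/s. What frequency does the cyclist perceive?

589 Hz

Only the observer moves, away from the source, so f' = f · (v − v_o)/v.
f' = 601 × (342 − 7)/342 = 601 × 335/342 ≈ 589 Hz.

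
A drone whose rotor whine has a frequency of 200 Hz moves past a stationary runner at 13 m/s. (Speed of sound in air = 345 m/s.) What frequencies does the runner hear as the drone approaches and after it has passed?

Approaching: f₁ = f · v/(v − v_s) = 200 × 345/332 ≈ 208 Hz.
Receding: f₂ = f · v/(v + v_s) = 200 × 345/358 ≈ 193 Hz.

208 Hz approaching; 193 Hz receding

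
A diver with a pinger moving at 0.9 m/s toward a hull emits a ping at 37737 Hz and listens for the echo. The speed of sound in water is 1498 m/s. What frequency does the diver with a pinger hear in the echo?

37782 Hz

The hull receives the sound from a moving source: f₁ = f₀ · v/(v − v_e) = 37737 × 1498/1497.1 ≈ 37760 Hz.
On the return leg the diver with a pinger is a moving observer: f₂ = f₁ · (v + v_e)/v = 37760 × 1498.9/1498 ≈ 37782 Hz.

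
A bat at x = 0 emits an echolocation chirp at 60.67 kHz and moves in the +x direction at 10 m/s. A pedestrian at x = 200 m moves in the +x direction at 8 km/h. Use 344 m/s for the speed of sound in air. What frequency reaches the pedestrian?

8 km/h = 2.222 m/s.
The observer lies on the +x side, so the source is heading toward the observer and the observer is heading away from the source.
General Doppler shift: f' = f · (v − v_o)/(v − v_s).
f' = 60.67 × (344 − 2.222)/(344 − 10) = 60.67 × 341.78/334 ≈ 62.1 kHz.

62.1 kHz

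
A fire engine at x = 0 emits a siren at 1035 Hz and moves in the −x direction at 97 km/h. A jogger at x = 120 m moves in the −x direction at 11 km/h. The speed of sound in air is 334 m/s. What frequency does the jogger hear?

966 Hz

97 km/h = 26.94 m/s; 11 km/h = 3.056 m/s.
The observer lies on the +x side, so the source is heading away from the observer and the observer is heading toward the source.
Both move, so f' = f · (v + v_o)/(v + v_s).
f' = 1035 × (334 + 3.056)/(334 + 26.94) = 1035 × 337.06/360.94 ≈ 966 Hz.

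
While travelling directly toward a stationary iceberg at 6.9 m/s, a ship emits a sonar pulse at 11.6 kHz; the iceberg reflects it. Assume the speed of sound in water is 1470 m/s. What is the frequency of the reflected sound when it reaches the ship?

11.71 kHz

The iceberg receives the sound from a moving source: f₁ = f₀ · v/(v − v_e) = 11.6 × 1470/1463.1 ≈ 11.65 kHz.
On the return leg the ship is a moving observer: f₂ = f₁ · (v + v_e)/v = 11.65 × 1476.9/1470 ≈ 11.71 kHz.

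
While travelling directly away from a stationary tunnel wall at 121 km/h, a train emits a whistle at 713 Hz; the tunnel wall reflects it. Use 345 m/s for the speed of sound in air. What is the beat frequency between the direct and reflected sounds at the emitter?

127 Hz

121 km/h = 33.61 m/s.
The tunnel wall receives the sound from a moving source: f₁ = f₀ · v/(v + v_e) = 713 × 345/378.61 ≈ 649.7 Hz.
On the return leg the train is a moving observer: f₂ = f₁ · (v − v_e)/v = 649.7 × 311.39/345 ≈ 586.4 Hz.
Beat against the emitted tone: |f₂ − f₀| = 2v_e·f₀/(v + v_e) = 2 × 33.61 × 713/378.61 ≈ 127 Hz.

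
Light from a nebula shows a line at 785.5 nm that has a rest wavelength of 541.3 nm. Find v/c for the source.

0.356c

λ'/λ₀ = 1.4511 > 1 (redshift), so the source is receding.
λ'/λ₀ = √((1 + β)/(1 − β)) for a receding source ⇒ β = (r² − 1)/(r² + 1) with r = λ'/λ₀.
β = (2.1058 − 1)/(2.1058 + 1) ≈ 0.356.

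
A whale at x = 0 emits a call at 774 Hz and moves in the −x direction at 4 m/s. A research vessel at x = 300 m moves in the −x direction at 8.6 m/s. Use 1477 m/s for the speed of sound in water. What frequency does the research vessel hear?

The observer lies on the +x side, so the source is heading away from the observer and the observer is heading toward the source.
With source receding and observer approaching, f' = f · (v + v_o)/(v + v_s).
f' = 774 × (1477 + 8.6)/(1477 + 4) = 774 × 1485.6/1481 ≈ 776 Hz.

776 Hz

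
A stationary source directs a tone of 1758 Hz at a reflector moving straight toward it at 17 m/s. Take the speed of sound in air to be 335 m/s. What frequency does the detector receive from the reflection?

The reflector first receives the wave as a moving observer: f₁ = f₀ · (v + u)/v = 1758 × (335 + 17)/335 ≈ 1847 Hz.
The reflection then acts as a moving source: f₂ = f₁ · v/(v − u) ≈ 1946 Hz.

1946 Hz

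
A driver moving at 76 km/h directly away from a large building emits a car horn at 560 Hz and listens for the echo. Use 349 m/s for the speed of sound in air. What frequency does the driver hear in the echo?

496 Hz

76 km/h = 21.11 m/s.
The large building receives the sound from a moving source: f₁ = f₀ · v/(v + v_e) = 560 × 349/370.11 ≈ 528 Hz.
On the return leg the driver is a moving observer: f₂ = f₁ · (v − v_e)/v = 528 × 327.89/349 ≈ 496 Hz.
Equivalently f₂ = f₀ · (v − v_e)/(v + v_e).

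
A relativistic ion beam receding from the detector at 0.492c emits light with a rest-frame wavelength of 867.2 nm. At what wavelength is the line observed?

1486.2 nm

Relativistic Doppler for wavelength: λ' = λ₀ · √((1 + β)/(1 − β)).
λ' = 867.2 × √(1.4920/0.5080) = 867.2 × 1.71377 ≈ 1486.2 nm.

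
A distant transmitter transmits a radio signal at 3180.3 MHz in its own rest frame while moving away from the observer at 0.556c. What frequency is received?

1698.8 MHz

Relativistic Doppler for frequency: f' = f₀ · √((1 − β)/(1 + β)).
f' = 3180.3 × √(0.4440/1.5560) = 3180.3 × 0.53418 ≈ 1698.8 MHz.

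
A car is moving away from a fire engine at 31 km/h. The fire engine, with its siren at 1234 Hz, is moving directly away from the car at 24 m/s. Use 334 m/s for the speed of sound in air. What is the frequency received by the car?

1122 Hz

31 km/h = 8.611 m/s.
With source receding and observer receding, f' = f · (v − v_o)/(v + v_s).
f' = 1234 × (334 − 8.611)/(334 + 24) = 1234 × 325.39/358 ≈ 1122 Hz.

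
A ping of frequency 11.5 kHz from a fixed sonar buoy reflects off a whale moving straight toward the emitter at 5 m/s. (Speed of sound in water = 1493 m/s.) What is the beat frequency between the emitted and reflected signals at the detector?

The whale first receives the wave as a moving observer: f₁ = f₀ · (v + u)/v = 11.5 × (1493 + 5)/1493 ≈ 11.5385 kHz.
On reflection it acts as a source moving toward the stationary detector: f₂ = f₁ · v/(v − u) = 11.5385 × 1493/1488 ≈ 11.5773 kHz.
Beat frequency (with f₀ = 11500 Hz): |f₂ − f₀| = 2u·f₀/(v − u) = 2 × 5 × 11500/1488 ≈ 77 Hz.

77 Hz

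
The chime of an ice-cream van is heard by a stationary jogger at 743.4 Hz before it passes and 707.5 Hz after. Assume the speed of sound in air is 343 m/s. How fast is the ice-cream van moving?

8.5 m/s

f₁/f₂ = (v + v_s)/(v − v_s), so v_s = v · (f₁ − f₂)/(f₁ + f₂).
v_s = 343 × (743.4 − 707.5)/(743.4 + 707.5) = 343 × 35.9/1450.9 ≈ 8.5 m/s.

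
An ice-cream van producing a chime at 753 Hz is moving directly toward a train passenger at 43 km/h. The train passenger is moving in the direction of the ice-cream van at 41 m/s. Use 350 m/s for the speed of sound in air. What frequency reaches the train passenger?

43 km/h = 11.94 m/s.
Both move, so f' = f · (v + v_o)/(v − v_s).
f' = 753 × (350 + 41)/(350 − 11.94) = 753 × 391/338.06 ≈ 871 Hz.

871 Hz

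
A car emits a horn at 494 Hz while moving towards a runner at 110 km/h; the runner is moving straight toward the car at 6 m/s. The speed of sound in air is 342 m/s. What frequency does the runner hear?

110 km/h = 30.56 m/s.
Both move, so f' = f · (v + v_o)/(v − v_s).
f' = 494 × (342 + 6)/(342 − 30.56) = 494 × 348/311.44 ≈ 552 Hz.

552 Hz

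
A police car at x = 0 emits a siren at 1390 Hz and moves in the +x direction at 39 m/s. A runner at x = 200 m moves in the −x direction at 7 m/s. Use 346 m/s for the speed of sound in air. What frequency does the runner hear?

The observer lies on the +x side, so the source is heading toward the observer and the observer is heading toward the source.
General Doppler shift: f' = f · (v + v_o)/(v − v_s).
f' = 1390 × (346 + 7)/(346 − 39) = 1390 × 353/307 ≈ 1598 Hz.

1598 Hz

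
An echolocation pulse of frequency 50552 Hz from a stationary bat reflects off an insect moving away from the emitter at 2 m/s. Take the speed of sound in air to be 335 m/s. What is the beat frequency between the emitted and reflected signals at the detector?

At the insect (a moving observer), f₁ = f₀ · (v − u)/v = 50552 × 333/335 ≈ 50250 Hz.
The reflection then acts as a moving source: f₂ = f₁ · v/(v + u) ≈ 49952 Hz.
Beat frequency: |f₂ − f₀| = 2u·f₀/(v + u) = 2 × 2 × 50552/337 ≈ 600 Hz.

600 Hz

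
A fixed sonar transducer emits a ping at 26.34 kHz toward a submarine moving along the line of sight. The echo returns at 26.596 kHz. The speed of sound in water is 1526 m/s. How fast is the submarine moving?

Double Doppler shift off a moving reflector: f₂ = f₀ · (v + u)/(v − u) (u > 0 toward emitter).
Rearranging, u = v · (f₂ − f₀)/(f₂ + f₀) = 1526 × 0.256/52.936 ≈ 7.4 m/s.
So the submarine is moving at 7.4 m/s toward the emitter.

7.4 m/s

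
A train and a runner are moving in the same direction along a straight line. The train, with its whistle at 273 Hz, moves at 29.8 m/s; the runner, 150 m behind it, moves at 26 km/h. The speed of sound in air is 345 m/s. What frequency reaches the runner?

257 Hz

26 km/h = 7.222 m/s.
The runner is behind, so the train is moving away from it while the runner is moving toward the train.
With source receding and observer approaching, f' = f · (v + v_o)/(v + v_s).
f' = 273 × (345 + 7.222)/(345 + 29.8) = 273 × 352.22/374.8 ≈ 257 Hz.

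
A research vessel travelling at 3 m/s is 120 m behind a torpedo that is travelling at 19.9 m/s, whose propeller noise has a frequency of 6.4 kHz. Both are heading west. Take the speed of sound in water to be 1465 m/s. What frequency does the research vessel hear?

6.33 kHz

The research vessel is behind, so the torpedo is moving away from it while the research vessel is moving toward the torpedo.
With source receding and observer approaching, f' = f · (v + v_o)/(v + v_s).
f' = 6.4 × (1465 + 3)/(1465 + 19.9) = 6.4 × 1468/1484.9 ≈ 6.33 kHz.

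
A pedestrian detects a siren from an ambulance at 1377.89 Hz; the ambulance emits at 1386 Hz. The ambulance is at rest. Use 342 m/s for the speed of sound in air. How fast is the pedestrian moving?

2.00 m/s

f' < f, so the pedestrian is receding.
f' = f · (v − v_o)/v ⇒ v_o = v · |f'/f − 1|.
v_o = 342 × |1377.89/1386 − 1| = 342 × 0.005851 ≈ 2.00 m/s.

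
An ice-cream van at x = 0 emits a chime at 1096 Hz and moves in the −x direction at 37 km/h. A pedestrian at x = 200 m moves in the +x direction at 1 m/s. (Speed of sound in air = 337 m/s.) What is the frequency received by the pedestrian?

1060 Hz

37 km/h = 10.28 m/s.
The observer lies on the +x side, so the source is heading away from the observer and the observer is heading away from the source.
With source receding and observer receding, f' = f · (v − v_o)/(v + v_s).
f' = 1096 × (337 − 1)/(337 + 10.28) = 1096 × 336/347.28 ≈ 1060 Hz.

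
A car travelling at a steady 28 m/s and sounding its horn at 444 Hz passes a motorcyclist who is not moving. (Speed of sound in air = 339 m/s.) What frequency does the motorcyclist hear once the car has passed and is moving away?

410 Hz

Receding: f₂ = f · v/(v + v_s) = 444 × 339/367 ≈ 410 Hz.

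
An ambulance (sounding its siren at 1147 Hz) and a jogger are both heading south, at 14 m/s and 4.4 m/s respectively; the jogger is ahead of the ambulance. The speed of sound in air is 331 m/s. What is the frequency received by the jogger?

1182 Hz

The jogger is ahead, so the ambulance is moving toward it while the jogger is moving away from the ambulance.
Both move, so f' = f · (v − v_o)/(v − v_s).
f' = 1147 × (331 − 4.4)/(331 − 14) = 1147 × 326.6/317 ≈ 1182 Hz.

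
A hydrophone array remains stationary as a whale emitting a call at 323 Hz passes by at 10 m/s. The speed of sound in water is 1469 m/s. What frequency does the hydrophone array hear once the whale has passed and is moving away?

321 Hz

Receding: f₂ = f · v/(v + v_s) = 323 × 1469/1479 ≈ 321 Hz.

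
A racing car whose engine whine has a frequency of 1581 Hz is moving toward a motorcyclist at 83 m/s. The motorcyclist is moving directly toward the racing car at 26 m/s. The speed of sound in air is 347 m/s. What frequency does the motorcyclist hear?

Both move, so f' = f · (v + v_o)/(v − v_s).
f' = 1581 × (347 + 26)/(347 − 83) = 1581 × 373/264 ≈ 2234 Hz.

2234 Hz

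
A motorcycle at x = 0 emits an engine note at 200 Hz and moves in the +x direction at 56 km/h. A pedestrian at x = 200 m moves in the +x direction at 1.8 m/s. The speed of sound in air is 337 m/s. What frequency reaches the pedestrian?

209 Hz

56 km/h = 15.56 m/s.
The observer lies on the +x side, so the source is heading toward the observer and the observer is heading away from the source.
With source approaching and observer receding, f' = f · (v − v_o)/(v − v_s).
f' = 200 × (337 − 1.8)/(337 − 15.56) = 200 × 335.2/321.44 ≈ 209 Hz.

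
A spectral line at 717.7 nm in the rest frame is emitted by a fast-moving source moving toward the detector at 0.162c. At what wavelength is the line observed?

Relativistic Doppler for wavelength: λ' = λ₀ · √((1 − β)/(1 + β)).
λ' = 717.7 × √(0.8380/1.1620) = 717.7 × 0.84922 ≈ 609.5 nm.

609.5 nm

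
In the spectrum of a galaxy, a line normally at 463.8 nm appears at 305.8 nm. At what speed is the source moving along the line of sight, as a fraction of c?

λ'/λ₀ = 0.6593 < 1 (blueshift), so the source is approaching.
λ'/λ₀ = √((1 − β)/(1 + β)) for an approaching source ⇒ β = (1 − r²)/(1 + r²) with r = λ'/λ₀.
β = (1 − 0.4347)/(1 + 0.4347) ≈ 0.394.

0.394c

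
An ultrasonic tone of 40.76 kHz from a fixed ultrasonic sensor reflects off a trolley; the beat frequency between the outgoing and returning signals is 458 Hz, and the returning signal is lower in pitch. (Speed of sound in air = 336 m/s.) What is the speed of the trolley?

1.90 m/s

Double Doppler shift off a moving reflector: f₂ = f₀ · (v + u)/(v − u) (u > 0 toward emitter).
Returning signal is lower, so f₂ = f₀ − Δf = 40760 − 458 = 40302 Hz.
Rearranging, u = v · (f₂ − f₀)/(f₂ + f₀) = 336 × -458/81062 ≈ -1.90 m/s.
So the trolley is moving at 1.90 m/s away from the emitter.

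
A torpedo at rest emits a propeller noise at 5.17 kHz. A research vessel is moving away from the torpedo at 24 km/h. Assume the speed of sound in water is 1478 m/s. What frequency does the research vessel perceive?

5.15 kHz

24 km/h = 6.667 m/s.
Only the observer moves, away from the source, so f' = f · (v − v_o)/v.
f' = 5.17 × (1478 − 6.667)/1478 = 5.17 × 1471.3/1478 ≈ 5.15 kHz.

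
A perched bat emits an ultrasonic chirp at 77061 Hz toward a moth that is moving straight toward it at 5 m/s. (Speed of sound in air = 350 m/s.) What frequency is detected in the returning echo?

At the moth (a moving observer), f₁ = f₀ · (v + u)/v = 77061 × 355/350 ≈ 78162 Hz.
The reflection then acts as a moving source: f₂ = f₁ · v/(v − u) ≈ 79295 Hz.

79295 Hz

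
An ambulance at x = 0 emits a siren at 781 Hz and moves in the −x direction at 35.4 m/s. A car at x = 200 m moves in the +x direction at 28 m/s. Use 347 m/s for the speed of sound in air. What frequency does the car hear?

652 Hz

The observer lies on the +x side, so the source is heading away from the observer and the observer is heading away from the source.
Both move, so f' = f · (v − v_o)/(v + v_s).
f' = 781 × (347 − 28)/(347 + 35.4) = 781 × 319/382.4 ≈ 652 Hz.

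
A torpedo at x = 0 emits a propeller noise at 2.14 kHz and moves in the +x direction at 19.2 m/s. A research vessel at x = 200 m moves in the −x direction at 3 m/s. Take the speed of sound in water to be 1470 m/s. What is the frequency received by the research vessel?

The observer lies on the +x side, so the source is heading toward the observer and the observer is heading toward the source.
With source approaching and observer approaching, f' = f · (v + v_o)/(v − v_s).
f' = 2.14 × (1470 + 3)/(1470 − 19.2) = 2.14 × 1473/1450.8 ≈ 2.17 kHz.

2.17 kHz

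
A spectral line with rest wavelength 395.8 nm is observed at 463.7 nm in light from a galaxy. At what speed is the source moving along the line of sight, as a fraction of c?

λ'/λ₀ = 1.1716 > 1 (redshift), so the source is receding.
λ'/λ₀ = √((1 + β)/(1 − β)) for a receding source ⇒ β = (r² − 1)/(r² + 1) with r = λ'/λ₀.
β = (1.3725 − 1)/(1.3725 + 1) ≈ 0.157.

0.157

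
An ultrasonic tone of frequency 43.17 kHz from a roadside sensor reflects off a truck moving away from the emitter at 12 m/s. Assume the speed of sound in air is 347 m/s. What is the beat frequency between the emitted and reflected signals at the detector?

2886 Hz

At the truck (a moving observer), f₁ = f₀ · (v − u)/v = 43.17 × 335/347 ≈ 41.68 kHz.
The reflection then acts as a moving source: f₂ = f₁ · v/(v + u) ≈ 40.28 kHz.
Equivalently f₂ = f₀ · (v − u)/(v + u).
Beat frequency (with f₀ = 43170 Hz): |f₂ − f₀| = 2u·f₀/(v + u) = 2 × 12 × 43170/359 ≈ 2886 Hz.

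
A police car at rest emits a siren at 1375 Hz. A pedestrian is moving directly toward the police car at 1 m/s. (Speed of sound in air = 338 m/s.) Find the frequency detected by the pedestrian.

Moving observer, stationary source: f' = f · (v + v_o)/v.
f' = 1375 × (338 + 1)/338 = 1375 × 339/338 ≈ 1379 Hz.

1379 Hz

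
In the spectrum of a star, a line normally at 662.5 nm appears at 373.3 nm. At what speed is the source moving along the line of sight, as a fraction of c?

λ'/λ₀ = 0.5635 < 1 (blueshift), so the source is approaching.
λ'/λ₀ = √((1 − β)/(1 + β)) for an approaching source ⇒ β = (1 − r²)/(1 + r²) with r = λ'/λ₀.
β = (1 − 0.3175)/(1 + 0.3175) ≈ 0.518.

0.518c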